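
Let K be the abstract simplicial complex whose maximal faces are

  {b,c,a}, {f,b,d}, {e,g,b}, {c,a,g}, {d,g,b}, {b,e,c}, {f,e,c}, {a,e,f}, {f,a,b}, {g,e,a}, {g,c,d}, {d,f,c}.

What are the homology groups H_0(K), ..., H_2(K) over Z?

H_0 ≅ Z,  H_1 ≅ Z/2,  H_2 = 0.

Order the vertices as a < b < c < d < e < f < g. Listing each simplex with vertices in this order, K has dimension 2 with simplices:

  0-simplices (7): a, b, c, d, e, f, g
  1-simplices (18): ab, ac, ae, af, ag, bc, bd, be, bf, bg, cd, ce, cf, cg, df, dg, ef, eg
  2-simplices (12): abc, abf, acg, aef, aeg, bce, bdf, bdg, beg, cdf, cdg, cef

Hence C_0 ≅ Z^7, C_1 ≅ Z^18, C_2 ≅ Z^12.

∂_1: C_1 → C_0 is given by ∂[p,q] = [q] − [p].
The 7×18 boundary matrix has rank 6 and Smith normal form diag(1,1,1,1,1,1).

∂_2: C_2 → C_1 acts by ∂[p,q,r] = [q,r] − [p,r] + [p,q]. For instance
  ∂cef = ef − cf + ce,
  ∂cdg = dg − cg + cd.
This gives a 18×12 integer matrix of rank 12; reducing to Smith normal form yields diagonal entries (1,1,1,1,1,1,1,1,1,1,1,2).

Computing H_k = (kernel of ∂_k) / (image of ∂_{k+1}):

  H_0: rank C_0 − rank ∂_1 = 7 − 6 = 1, and the invariant factors of ∂_1 are all 1, so H_0 ≅ Z.
  H_1: rank ker ∂_1 − rank ∂_2 = (18 − 6) − 12 = 0, and ∂_2 has invariant factor 2 > 1, so H_1 ≅ Z/2.
  H_2: rank ker ∂_2 − rank ∂_3 = (12 − 12) − 0 = 0, and there is no ∂_3, so H_2 ≅ 0.

As a check, the Euler characteristic is 7 − 18 + 12 = 1, which agrees with 1 − 0 + 0 = 1.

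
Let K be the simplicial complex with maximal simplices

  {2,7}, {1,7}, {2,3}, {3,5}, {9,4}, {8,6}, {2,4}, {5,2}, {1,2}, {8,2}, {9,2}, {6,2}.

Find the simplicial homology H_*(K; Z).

Order the vertices as 1 < 2 < 3 < 4 < 5 < 6 < 7 < 8 < 9. Listing each simplex with vertices in this order, K has dimension 1 with simplices:

  0-simplices (9): [1], [2], [3], [4], [5], [6], [7], [8], [9]
  1-simplices (12): [1,2], [1,7], [2,3], [2,4], [2,5], [2,6], [2,7], [2,8], [2,9], [3,5], [4,9], [6,8]

giving chain groups C_0 ≅ Z^9, C_1 ≅ Z^12.

The boundary map ∂_1: C_1 → C_0 sends each edge [p,q] (with p < q) to q − p. For instance
  ∂[2,7] = [7] − [2].
As a 9×12 matrix over Z this has rank 8, with invariant factors (1,1,1,1,1,1,1,1).

Now H_k = ker ∂_k / im ∂_{k+1}, so:

  H_0: rank C_0 − rank ∂_1 = 9 − 8 = 1, and the invariant factors of ∂_1 are all 1, so H_0 ≅ Z.
  H_1: rank ker ∂_1 − rank ∂_2 = (12 − 8) − 0 = 4, and there is no ∂_2, so H_1 ≅ Z^4.

H_0 = Z,  H_1 = Z^4.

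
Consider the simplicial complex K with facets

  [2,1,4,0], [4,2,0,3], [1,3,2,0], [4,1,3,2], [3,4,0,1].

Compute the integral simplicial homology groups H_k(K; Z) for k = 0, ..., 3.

We work with the vertex ordering 0 < 1 < 2 < 3 < 4. The simplices of K, each written with vertices in increasing order, are:

  0-simplices (5): [0], [1], [2], [3], [4]
  1-simplices (10): [0,1], [0,2], [0,3], [0,4], [1,2], [1,3], [1,4], [2,3], [2,4], [3,4]
  2-simplices (10): [0,1,2], [0,1,3], [0,1,4], [0,2,3], [0,2,4], [0,3,4], [1,2,3], [1,2,4], [1,3,4], [2,3,4]
  3-simplices (5): [0,1,2,3], [0,1,2,4], [0,1,3,4], [0,2,3,4], [1,2,3,4]

giving chain groups C_0 ≅ Z^5, C_1 ≅ Z^10, C_2 ≅ Z^10, C_3 ≅ Z^5.

The boundary map ∂_1: C_1 → C_0 is given by ∂[p,q] = [q] − [p].
The 5×10 boundary matrix has rank 4 and Smith normal form diag(1,1,1,1).

The boundary map ∂_2: C_2 → C_1 sends each 2-simplex [p,q,r] to [q,r] − [p,r] + [p,q]. For instance
  ∂[0,1,3] = [1,3] − [0,3] + [0,1],
  ∂[0,3,4] = [3,4] − [0,4] + [0,3].
This gives a 10×10 integer matrix of rank 6; reducing to Smith normal form yields diagonal entries (1,1,1,1,1,1).

Boundary ∂_3: C_3 → C_2 sends each 3-simplex σ to the alternating sum Σ_i (−1)^i (σ with its i-th vertex removed). For instance
  ∂[0,2,3,4] = [2,3,4] − [0,3,4] + [0,2,4] − [0,2,3],
  ∂[1,2,3,4] = [2,3,4] − [1,3,4] + [1,2,4] − [1,2,3].
This gives a 10×5 integer matrix of rank 4; reducing to Smith normal form yields diagonal entries (1,1,1,1).

Now H_k = ker ∂_k / im ∂_{k+1}, so:

  H_0: rank C_0 − rank ∂_1 = 5 − 4 = 1, and the invariant factors of ∂_1 are all 1, so H_0 ≅ Z.
  H_1: rank ker ∂_1 − rank ∂_2 = (10 − 4) − 6 = 0, and the invariant factors of ∂_2 are all 1, so H_1 ≅ 0.
  H_2: rank ker ∂_2 − rank ∂_3 = (10 − 6) − 4 = 0, and the invariant factors of ∂_3 are all 1, so H_2 ≅ 0.
  H_3: rank ker ∂_3 − rank ∂_4 = (5 − 4) − 0 = 1, and there is no ∂_4, so H_3 ≅ Z.

(K is a triangulation of the 3-sphere S^3.)

H_0 ≅ Z,  H_1 = 0,  H_2 = 0,  H_3 ≅ Z.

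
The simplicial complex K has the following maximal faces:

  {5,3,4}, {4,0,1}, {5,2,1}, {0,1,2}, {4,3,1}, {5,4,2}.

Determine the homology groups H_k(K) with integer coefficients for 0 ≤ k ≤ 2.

Order the vertices as 0 < 1 < 2 < 3 < 4 < 5. Listing each simplex with vertices in this order, K has dimension 2 with simplices:

  0-simplices (6): [0], [1], [2], [3], [4], [5]
  1-simplices (12): [0,1], [0,2], [0,4], [1,2], [1,3], [1,4], [1,5], [2,4], [2,5], [3,4], [3,5], [4,5]
  2-simplices (6): [0,1,2], [0,1,4], [1,2,5], [1,3,4], [2,4,5], [3,4,5]

giving chain groups C_0 ≅ Z^6, C_1 ≅ Z^12, C_2 ≅ Z^6.

The boundary map ∂_1: C_1 → C_0 sends each edge [p,q] (with p < q) to q − p. For instance
  ∂[2,5] = [5] − [2].
The resulting 6×12 matrix has rank 5, and its Smith normal form has invariant factors (1,1,1,1,1).

The boundary map ∂_2: C_2 → C_1 acts by ∂[p,q,r] = [q,r] − [p,r] + [p,q]. For instance
  ∂[1,2,5] = [2,5] − [1,5] + [1,2],
  ∂[2,4,5] = [4,5] − [2,5] + [2,4].
The 12×6 boundary matrix has rank 6 and Smith normal form diag(1,1,1,1,1,1).

Computing H_k = (kernel of ∂_k) / (image of ∂_{k+1}):

  H_0: rank C_0 − rank ∂_1 = 6 − 5 = 1, and the invariant factors of ∂_1 are all 1, so H_0 ≅ Z.
  H_1: rank ker ∂_1 − rank ∂_2 = (12 − 5) − 6 = 1, and the invariant factors of ∂_2 are all 1, so H_1 ≅ Z.
  H_2: rank ker ∂_2 − rank ∂_3 = (6 − 6) − 0 = 0, and there is no ∂_3, so H_2 ≅ 0.

H_0 ≅ Z,  H_1 ≅ Z,  H_2 = 0.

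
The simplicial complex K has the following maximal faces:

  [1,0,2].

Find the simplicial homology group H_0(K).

H_0 = Z.

Take the total order 0 < 1 < 2 on the vertex set. Then K (dimension 2) consists of the simplices:

  0-simplices (3): [0], [1], [2]
  1-simplices (3): [0,1], [0,2], [1,2]
  2-simplices (1): [0,1,2]

Hence C_0 ≅ Z^3, C_1 ≅ Z^3, C_2 ≅ Z^1.

The boundary map ∂_1: C_1 → C_0 is given by ∂[p,q] = [q] − [p].
This gives a 3×3 integer matrix of rank 2; reducing to Smith normal form yields diagonal entries (1,1).

The boundary map ∂_2: C_2 → C_1 acts by ∂[p,q,r] = [q,r] − [p,r] + [p,q]. For instance
  ∂[0,1,2] = [1,2] − [0,2] + [0,1].
As a 3×1 matrix over Z this has rank 1, with invariant factors (1).

From H_k ≅ ker(∂_k) / im(∂_{k+1}) we obtain:

  H_0: rank C_0 − rank ∂_1 = 3 − 2 = 1, and the invariant factors of ∂_1 are all 1, so H_0 ≅ Z.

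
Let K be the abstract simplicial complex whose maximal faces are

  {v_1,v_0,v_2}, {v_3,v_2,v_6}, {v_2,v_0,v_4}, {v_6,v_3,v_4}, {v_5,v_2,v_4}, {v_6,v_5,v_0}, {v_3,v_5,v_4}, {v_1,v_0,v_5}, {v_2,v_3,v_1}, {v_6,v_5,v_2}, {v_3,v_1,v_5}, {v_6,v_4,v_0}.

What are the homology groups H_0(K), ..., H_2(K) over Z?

H_0 = Z,  H_1 = Z/2,  H_2 = 0.

Fix the vertex order v_0 < v_1 < v_2 < v_3 < v_4 < v_5 < v_6 and write every simplex with vertices in increasing order. Then dim K = 2 and the simplices of K are:

  0-simplices (7): [v_0], [v_1], [v_2], [v_3], [v_4], [v_5], [v_6]
  1-simplices (18): (18 of them)
  2-simplices (12): (12 of them)

so the chain groups are C_0 ≅ Z^7, C_1 ≅ Z^18, C_2 ≅ Z^12.

Boundary ∂_1: C_1 → C_0 maps an edge to its endpoints' difference, ∂[p,q] = q − p. For instance
  ∂[v_2,v_5] = [v_5] − [v_2].
This gives a 7×18 integer matrix of rank 6; reducing to Smith normal form yields diagonal entries (1,1,1,1,1,1).

The boundary map ∂_2: C_2 → C_1 sends each 2-simplex [p,q,r] to [q,r] − [p,r] + [p,q]. For instance
  ∂[v_2,v_5,v_6] = [v_5,v_6] − [v_2,v_6] + [v_2,v_5],
  ∂[v_0,v_4,v_6] = [v_4,v_6] − [v_0,v_6] + [v_0,v_4].
This gives a 18×12 integer matrix of rank 12; reducing to Smith normal form yields diagonal entries (1,1,1,1,1,1,1,1,1,1,1,2).

Computing H_k = (kernel of ∂_k) / (image of ∂_{k+1}):

  H_0: rank C_0 − rank ∂_1 = 7 − 6 = 1, and the invariant factors of ∂_1 are all 1, so H_0 = Z.
  H_1: rank ker ∂_1 − rank ∂_2 = (18 − 6) − 12 = 0, and ∂_2 has invariant factor 2 > 1, so H_1 = Z/2.
  H_2: rank ker ∂_2 − rank ∂_3 = (12 − 12) − 0 = 0, and there is no ∂_3, so H_2 = 0.

As a check, the Euler characteristic is 7 − 18 + 12 = 1, which agrees with 1 − 0 + 0 = 1.
(K is a triangulation of the real projective plane RP^2.)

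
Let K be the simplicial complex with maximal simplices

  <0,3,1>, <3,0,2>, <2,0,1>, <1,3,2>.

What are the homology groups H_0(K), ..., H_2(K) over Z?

We work with the vertex ordering 0 < 1 < 2 < 3. The simplices of K, each written with vertices in increasing order, are:

  0-simplices (4): [0], [1], [2], [3]
  1-simplices (6): [0,1], [0,2], [0,3], [1,2], [1,3], [2,3]
  2-simplices (4): [0,1,2], [0,1,3], [0,2,3], [1,2,3]

giving chain groups C_0 ≅ Z^4, C_1 ≅ Z^6, C_2 ≅ Z^4.

The boundary map ∂_1: C_1 → C_0 sends each edge [p,q] (with p < q) to q − p.
The resulting 4×6 matrix has rank 3, and its Smith normal form has invariant factors (1,1,1).

Boundary ∂_2: C_2 → C_1 acts by ∂[p,q,r] = [q,r] − [p,r] + [p,q]. For instance
  ∂[1,2,3] = [2,3] − [1,3] + [1,2],
  ∂[0,1,2] = [1,2] − [0,2] + [0,1].
This gives a 6×4 integer matrix of rank 3; reducing to Smith normal form yields diagonal entries (1,1,1).

Computing H_k = (kernel of ∂_k) / (image of ∂_{k+1}):

  H_0: rank C_0 − rank ∂_1 = 4 − 3 = 1, and the invariant factors of ∂_1 are all 1, so H_0 ≅ Z.
  H_1: rank ker ∂_1 − rank ∂_2 = (6 − 3) − 3 = 0, and the invariant factors of ∂_2 are all 1, so H_1 ≅ 0.
  H_2: rank ker ∂_2 − rank ∂_3 = (4 − 3) − 0 = 1, and there is no ∂_3, so H_2 ≅ Z.

As a check, the Euler characteristic is 4 − 6 + 4 = 2, which agrees with 1 − 0 + 1 = 2.
(K is a triangulation of the 2-sphere S^2.)

H_0 ≅ Z,  H_1 = 0,  H_2 ≅ Z.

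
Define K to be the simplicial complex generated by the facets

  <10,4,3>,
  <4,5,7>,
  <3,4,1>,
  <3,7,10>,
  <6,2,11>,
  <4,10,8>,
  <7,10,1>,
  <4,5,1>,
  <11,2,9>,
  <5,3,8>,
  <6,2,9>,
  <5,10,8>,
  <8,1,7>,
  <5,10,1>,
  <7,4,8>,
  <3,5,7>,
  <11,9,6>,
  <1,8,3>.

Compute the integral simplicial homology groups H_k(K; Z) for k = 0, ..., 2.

Take the total order 1 < 2 < 3 < 4 < 5 < 6 < 7 < 8 < 9 < 10 < 11 on the vertex set. Then K (dimension 2) consists of the simplices:

  0-simplices (11): [1], [2], [3], [4], [5], [6], [7], [8], [9], [10], [11]
  1-simplices (27): (27 of them)
  2-simplices (18): (18 of them)

giving chain groups C_0 ≅ Z^11, C_1 ≅ Z^27, C_2 ≅ Z^18.

∂_1: C_1 → C_0 sends each edge [p,q] (with p < q) to q − p. For instance
  ∂[9,11] = [11] − [9].
This gives a 11×27 integer matrix of rank 9; reducing to Smith normal form yields diagonal entries (1,1,1,1,1,1,1,1,1).

Boundary ∂_2: C_2 → C_1 maps a triangle to the signed sum of its edges. For instance
  ∂[4,7,8] = [7,8] − [4,8] + [4,7],
  ∂[1,3,8] = [3,8] − [1,8] + [1,3].
As a 27×18 matrix over Z this has rank 16, with invariant factors (1,1,1,1,1,1,1,1,1,1,1,1,1,1,1,1).

Reading off H_k = ker ∂_k / im ∂_{k+1}:

  H_0: rank C_0 − rank ∂_1 = 11 − 9 = 2, and the invariant factors of ∂_1 are all 1, so H_0 ≅ Z^2.
  H_1: rank ker ∂_1 − rank ∂_2 = (27 − 9) − 16 = 2, and the invariant factors of ∂_2 are all 1, so H_1 ≅ Z^2.
  H_2: rank ker ∂_2 − rank ∂_3 = (18 − 16) − 0 = 2, and there is no ∂_3, so H_2 ≅ Z^2.

H_0 = Z^2,  H_1 = Z^2,  H_2 = Z^2.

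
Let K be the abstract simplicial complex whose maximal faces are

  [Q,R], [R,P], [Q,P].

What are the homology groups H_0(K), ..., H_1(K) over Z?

H_0 = Z,  H_1 = Z.

We work with the vertex ordering P < Q < R. The simplices of K, each written with vertices in increasing order, are:

  0-simplices (3): P, Q, R
  1-simplices (3): PQ, PR, QR

Hence C_0 ≅ Z^3, C_1 ≅ Z^3.

Boundary ∂_1: C_1 → C_0 is given by ∂[p,q] = [q] − [p]. For instance
  ∂PR = R − P.
This gives a 3×3 integer matrix of rank 2; reducing to Smith normal form yields diagonal entries (1,1).

Reading off H_k = ker ∂_k / im ∂_{k+1}:

  H_0: rank C_0 − rank ∂_1 = 3 − 2 = 1, and the invariant factors of ∂_1 are all 1, so H_0 = Z.
  H_1: rank ker ∂_1 − rank ∂_2 = (3 − 2) − 0 = 1, and there is no ∂_2, so H_1 = Z.

(K is a triangulation of the circle S^1.)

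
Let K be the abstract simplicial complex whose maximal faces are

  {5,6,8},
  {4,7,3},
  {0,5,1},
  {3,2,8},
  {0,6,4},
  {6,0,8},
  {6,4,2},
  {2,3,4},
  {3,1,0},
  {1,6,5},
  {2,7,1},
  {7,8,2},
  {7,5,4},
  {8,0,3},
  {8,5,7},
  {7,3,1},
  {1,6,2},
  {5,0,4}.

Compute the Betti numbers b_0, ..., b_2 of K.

b_0 = 1, b_1 = 1, b_2 = 0.

Take the total order 0 < 1 < 2 < 3 < 4 < 5 < 6 < 7 < 8 on the vertex set. Then K (dimension 2) consists of the simplices:

  0-simplices (9): [0], [1], [2], [3], [4], [5], [6], [7], [8]
  1-simplices (27): (27 of them)
  2-simplices (18): [0,1,3], [0,1,5], [0,3,8], [0,4,5], [0,4,6], [0,6,8], [1,2,6], [1,2,7], [1,3,7], [1,5,6], [2,3,4], [2,3,8], [2,4,6], [2,7,8], [3,4,7], [4,5,7], [5,6,8], [5,7,8]

Hence C_0 ≅ Z^9, C_1 ≅ Z^27, C_2 ≅ Z^18.

∂_1: C_1 → C_0 maps an edge to its endpoints' difference, ∂[p,q] = q − p. For instance
  ∂[5,7] = [7] − [5].
The resulting 9×27 matrix has rank 8, and its Smith normal form has invariant factors (1,1,1,1,1,1,1,1).

The boundary map ∂_2: C_2 → C_1 sends each 2-simplex [p,q,r] to [q,r] − [p,r] + [p,q]. For instance
  ∂[0,1,5] = [1,5] − [0,5] + [0,1],
  ∂[2,3,4] = [3,4] − [2,4] + [2,3].
As a 27×18 matrix over Z this has rank 18, with invariant factors (1,1,1,1,1,1,1,1,1,1,1,1,1,1,1,1,1,2).

Reading off H_k = ker ∂_k / im ∂_{k+1}:

  H_0: rank C_0 − rank ∂_1 = 9 − 8 = 1, and the invariant factors of ∂_1 are all 1, so H_0 ≅ Z.
  H_1: rank ker ∂_1 − rank ∂_2 = (27 − 8) − 18 = 1, and ∂_2 has invariant factor 2 > 1, so H_1 ≅ Z ⊕ Z/2.
  H_2: rank ker ∂_2 − rank ∂_3 = (18 − 18) − 0 = 0, and there is no ∂_3, so H_2 ≅ 0.

Hence the Betti numbers are b_0 = 1, b_1 = 1, b_2 = 0.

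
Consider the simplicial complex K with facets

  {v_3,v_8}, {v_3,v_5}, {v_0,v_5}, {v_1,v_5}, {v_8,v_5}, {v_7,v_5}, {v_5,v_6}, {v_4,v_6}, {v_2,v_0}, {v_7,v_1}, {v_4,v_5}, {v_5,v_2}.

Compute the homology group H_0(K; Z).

We work with the vertex ordering v_0 < v_1 < v_2 < v_3 < v_4 < v_5 < v_6 < v_7 < v_8. The simplices of K, each written with vertices in increasing order, are:

  0-simplices (9): [v_0], [v_1], [v_2], [v_3], [v_4], [v_5], [v_6], [v_7], [v_8]
  1-simplices (12): [v_0,v_2], [v_0,v_5], [v_1,v_5], [v_1,v_7], [v_2,v_5], [v_3,v_5], [v_3,v_8], [v_4,v_5], [v_4,v_6], [v_5,v_6], [v_5,v_7], [v_5,v_8]

so the chain groups are C_0 ≅ Z^9, C_1 ≅ Z^12.

The boundary map ∂_1: C_1 → C_0 sends each edge [p,q] (with p < q) to q − p. For instance
  ∂[v_1,v_5] = [v_5] − [v_1].
The resulting 9×12 matrix has rank 8, and its Smith normal form has invariant factors (1,1,1,1,1,1,1,1).

Reading off H_k = ker ∂_k / im ∂_{k+1}:

  H_0: rank C_0 − rank ∂_1 = 9 − 8 = 1, and the invariant factors of ∂_1 are all 1, so H_0 ≅ Z.

(K is a triangulation of a wedge of 4 circles.)

H_0 = Z.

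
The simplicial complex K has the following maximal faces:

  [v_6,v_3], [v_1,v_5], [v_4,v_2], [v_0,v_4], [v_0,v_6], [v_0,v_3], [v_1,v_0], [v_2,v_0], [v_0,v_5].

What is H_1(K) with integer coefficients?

H_1 = Z^3.

Fix the vertex order v_0 < v_1 < v_2 < v_3 < v_4 < v_5 < v_6 and write every simplex with vertices in increasing order. Then dim K = 1 and the simplices of K are:

  0-simplices (7): [v_0], [v_1], [v_2], [v_3], [v_4], [v_5], [v_6]
  1-simplices (9): [v_0,v_1], [v_0,v_2], [v_0,v_3], [v_0,v_4], [v_0,v_5], [v_0,v_6], [v_1,v_5], [v_2,v_4], [v_3,v_6]

Hence C_0 ≅ Z^7, C_1 ≅ Z^9.

The boundary map ∂_1: C_1 → C_0 maps an edge to its endpoints' difference, ∂[p,q] = q − p. For instance
  ∂[v_0,v_4] = [v_4] − [v_0].
The 7×9 boundary matrix has rank 6 and Smith normal form diag(1,1,1,1,1,1).

From H_k ≅ ker(∂_k) / im(∂_{k+1}) we obtain:

  H_1: rank ker ∂_1 − rank ∂_2 = (9 − 6) − 0 = 3, and there is no ∂_2, so H_1 ≅ Z^3.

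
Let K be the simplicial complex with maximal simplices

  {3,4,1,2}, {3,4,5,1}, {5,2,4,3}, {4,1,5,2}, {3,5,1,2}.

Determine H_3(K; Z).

H_3 = Z.

Fix the vertex order 1 < 2 < 3 < 4 < 5 and write every simplex with vertices in increasing order. Then dim K = 3 and the simplices of K are:

  0-simplices (5): [1], [2], [3], [4], [5]
  1-simplices (10): [1,2], [1,3], [1,4], [1,5], [2,3], [2,4], [2,5], [3,4], [3,5], [4,5]
  2-simplices (10): [1,2,3], [1,2,4], [1,2,5], [1,3,4], [1,3,5], [1,4,5], [2,3,4], [2,3,5], [2,4,5], [3,4,5]
  3-simplices (5): [1,2,3,4], [1,2,3,5], [1,2,4,5], [1,3,4,5], [2,3,4,5]

giving chain groups C_0 ≅ Z^5, C_1 ≅ Z^10, C_2 ≅ Z^10, C_3 ≅ Z^5.

Boundary ∂_1: C_1 → C_0 maps an edge to its endpoints' difference, ∂[p,q] = q − p. For instance
  ∂[3,5] = [5] − [3].
The 5×10 boundary matrix has rank 4 and Smith normal form diag(1,1,1,1).

∂_2: C_2 → C_1 acts by ∂[p,q,r] = [q,r] − [p,r] + [p,q]. For instance
  ∂[1,4,5] = [4,5] − [1,5] + [1,4],
  ∂[1,2,3] = [2,3] − [1,3] + [1,2].
The 10×10 boundary matrix has rank 6 and Smith normal form diag(1,1,1,1,1,1).

The boundary map ∂_3: C_3 → C_2 sends each 3-simplex σ to the alternating sum Σ_i (−1)^i (σ with its i-th vertex removed). For instance
  ∂[1,2,3,5] = [2,3,5] − [1,3,5] + [1,2,5] − [1,2,3],
  ∂[1,3,4,5] = [3,4,5] − [1,4,5] + [1,3,5] − [1,3,4].
The resulting 10×5 matrix has rank 4, and its Smith normal form has invariant factors (1,1,1,1).

From H_k ≅ ker(∂_k) / im(∂_{k+1}) we obtain:

  H_3: rank ker ∂_3 − rank ∂_4 = (5 − 4) − 0 = 1, and there is no ∂_4, so H_3 ≅ Z.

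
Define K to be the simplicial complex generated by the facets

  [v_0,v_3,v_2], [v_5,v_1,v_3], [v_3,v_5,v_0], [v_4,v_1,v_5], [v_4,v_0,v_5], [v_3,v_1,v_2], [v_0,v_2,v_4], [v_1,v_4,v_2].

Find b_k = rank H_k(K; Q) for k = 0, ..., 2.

b_0 = 1, b_1 = 0, b_2 = 1.

K has 6 vertices, 12 edges, 8 triangles.
rank ∂_0 = 0, rank ∂_1 = 5 ⇒ b_0 = 6 − 0 − 5 = 1; all invariant factors of ∂_1 are 1 so no torsion. So H_0 = Z.
rank ∂_1 = 5, rank ∂_2 = 7 ⇒ b_1 = 12 − 5 − 7 = 0; all invariant factors of ∂_2 are 1 so no torsion. So H_1 = 0.
rank ∂_2 = 7, rank ∂_3 = 0 ⇒ b_2 = 8 − 7 − 0 = 1. So H_2 = Z.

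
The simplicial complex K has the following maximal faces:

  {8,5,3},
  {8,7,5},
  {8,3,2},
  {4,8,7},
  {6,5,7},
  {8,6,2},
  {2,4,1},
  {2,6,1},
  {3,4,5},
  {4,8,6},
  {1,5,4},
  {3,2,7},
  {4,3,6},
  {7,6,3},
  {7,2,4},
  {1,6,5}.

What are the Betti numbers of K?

Take the total order 1 < 2 < 3 < 4 < 5 < 6 < 7 < 8 on the vertex set. Then K (dimension 2) consists of the simplices:

  0-simplices (8): [1], [2], [3], [4], [5], [6], [7], [8]
  1-simplices (24): (24 of them)
  2-simplices (16): [1,2,4], [1,2,6], [1,4,5], [1,5,6], [2,3,7], [2,3,8], [2,4,7], [2,6,8], [3,4,5], [3,4,6], [3,5,8], [3,6,7], [4,6,8], [4,7,8], [5,6,7], [5,7,8]

so the chain groups are C_0 ≅ Z^8, C_1 ≅ Z^24, C_2 ≅ Z^16.

∂_1: C_1 → C_0 maps an edge to its endpoints' difference, ∂[p,q] = q − p.
As a 8×24 matrix over Z this has rank 7, with invariant factors (1,1,1,1,1,1,1).

Boundary ∂_2: C_2 → C_1 acts by ∂[p,q,r] = [q,r] − [p,r] + [p,q]. For instance
  ∂[5,7,8] = [7,8] − [5,8] + [5,7],
  ∂[5,6,7] = [6,7] − [5,7] + [5,6].
As a 24×16 matrix over Z this has rank 15, with invariant factors (1,1,1,1,1,1,1,1,1,1,1,1,1,1,1).

Now H_k = ker ∂_k / im ∂_{k+1}, so:

  H_0: rank C_0 − rank ∂_1 = 8 − 7 = 1, and the invariant factors of ∂_1 are all 1, so H_0 = Z.
  H_1: rank ker ∂_1 − rank ∂_2 = (24 − 7) − 15 = 2, and the invariant factors of ∂_2 are all 1, so H_1 = Z^2.
  H_2: rank ker ∂_2 − rank ∂_3 = (16 − 15) − 0 = 1, and there is no ∂_3, so H_2 = Z.

As a check, the Euler characteristic is 8 − 24 + 16 = 0, which agrees with 1 − 2 + 1 = 0.

Hence the Betti numbers are b_0 = 1, b_1 = 2, b_2 = 1.

b_0 = 1, b_1 = 2, b_2 = 1.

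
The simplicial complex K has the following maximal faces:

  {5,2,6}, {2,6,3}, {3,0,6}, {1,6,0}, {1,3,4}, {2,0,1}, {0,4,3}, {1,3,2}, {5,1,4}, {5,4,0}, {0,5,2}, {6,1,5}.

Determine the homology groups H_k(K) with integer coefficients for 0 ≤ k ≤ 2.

Take the total order 0 < 1 < 2 < 3 < 4 < 5 < 6 on the vertex set. Then K (dimension 2) consists of the simplices:

  0-simplices (7): [0], [1], [2], [3], [4], [5], [6]
  1-simplices (18): [0,1], [0,2], [0,3], [0,4], [0,5], [0,6], [1,2], [1,3], [1,4], [1,5], [1,6], [2,3], [2,5], [2,6], [3,4], [3,6], [4,5], [5,6]
  2-simplices (12): [0,1,2], [0,1,6], [0,2,5], [0,3,4], [0,3,6], [0,4,5], [1,2,3], [1,3,4], [1,4,5], [1,5,6], [2,3,6], [2,5,6]

so the chain groups are C_0 ≅ Z^7, C_1 ≅ Z^18, C_2 ≅ Z^12.

The boundary map ∂_1: C_1 → C_0 is given by ∂[p,q] = [q] − [p]. For instance
  ∂[0,1] = [1] − [0].
This gives a 7×18 integer matrix of rank 6; reducing to Smith normal form yields diagonal entries (1,1,1,1,1,1).

The boundary map ∂_2: C_2 → C_1 acts by ∂[p,q,r] = [q,r] − [p,r] + [p,q]. For instance
  ∂[2,5,6] = [5,6] − [2,6] + [2,5],
  ∂[0,1,6] = [1,6] − [0,6] + [0,1].
As a 18×12 matrix over Z this has rank 12, with invariant factors (1,1,1,1,1,1,1,1,1,1,1,2).

Computing H_k = (kernel of ∂_k) / (image of ∂_{k+1}):

  H_0: rank C_0 − rank ∂_1 = 7 − 6 = 1, and the invariant factors of ∂_1 are all 1, so H_0 ≅ Z.
  H_1: rank ker ∂_1 − rank ∂_2 = (18 − 6) − 12 = 0, and ∂_2 has invariant factor 2 > 1, so H_1 ≅ Z/2Z.
  H_2: rank ker ∂_2 − rank ∂_3 = (12 − 12) − 0 = 0, and there is no ∂_3, so H_2 ≅ 0.

As a check, the Euler characteristic is 7 − 18 + 12 = 1, which agrees with 1 − 0 + 0 = 1.
(K is a triangulation of the real projective plane RP^2.)

H_0 = Z,  H_1 = Z/2Z,  H_2 = 0.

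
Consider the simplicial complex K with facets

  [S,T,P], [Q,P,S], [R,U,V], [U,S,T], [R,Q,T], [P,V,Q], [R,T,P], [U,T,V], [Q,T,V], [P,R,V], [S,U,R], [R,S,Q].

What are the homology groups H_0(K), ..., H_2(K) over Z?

H_0 ≅ Z,  H_1 ≅ Z/2,  H_2 = 0.

Order the vertices as P < Q < R < S < T < U < V. Listing each simplex with vertices in this order, K has dimension 2 with simplices:

  0-simplices (7): P, Q, R, S, T, U, V
  1-simplices (18): PQ, PR, PS, PT, PV, QR, QS, QT, QV, RS, RT, RU, RV, ST, SU, TU, TV, UV
  2-simplices (12): PQS, PQV, PRT, PRV, PST, QRS, QRT, QTV, RSU, RUV, STU, TUV

so the chain groups are C_0 ≅ Z^7, C_1 ≅ Z^18, C_2 ≅ Z^12.

The boundary map ∂_1: C_1 → C_0 sends each edge [p,q] (with p < q) to q − p. For instance
  ∂ST = T − S.
The 7×18 boundary matrix has rank 6 and Smith normal form diag(1,1,1,1,1,1).

∂_2: C_2 → C_1 sends each 2-simplex [p,q,r] to [q,r] − [p,r] + [p,q]. For instance
  ∂RSU = SU − RU + RS,
  ∂STU = TU − SU + ST.
As a 18×12 matrix over Z this has rank 12, with invariant factors (1,1,1,1,1,1,1,1,1,1,1,2).

From H_k ≅ ker(∂_k) / im(∂_{k+1}) we obtain:

  H_0: rank C_0 − rank ∂_1 = 7 − 6 = 1, and the invariant factors of ∂_1 are all 1, so H_0 = Z.
  H_1: rank ker ∂_1 − rank ∂_2 = (18 − 6) − 12 = 0, and ∂_2 has invariant factor 2 > 1, so H_1 = Z/2.
  H_2: rank ker ∂_2 − rank ∂_3 = (12 − 12) − 0 = 0, and there is no ∂_3, so H_2 = 0.

As a check, the Euler characteristic is 7 − 18 + 12 = 1, which agrees with 1 − 0 + 0 = 1.
(K is a triangulation of the real projective plane RP^2.)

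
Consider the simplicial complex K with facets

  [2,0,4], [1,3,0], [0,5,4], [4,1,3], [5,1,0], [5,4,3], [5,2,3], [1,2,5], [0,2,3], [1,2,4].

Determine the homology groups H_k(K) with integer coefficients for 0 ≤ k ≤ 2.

H_0 ≅ Z,  H_1 ≅ Z/2,  H_2 = 0.

K has 6 vertices, 15 edges, 10 triangles.
rank ∂_0 = 0, rank ∂_1 = 5 ⇒ b_0 = 6 − 0 − 5 = 1; all invariant factors of ∂_1 are 1 so no torsion. So H_0 ≅ Z.
rank ∂_1 = 5, rank ∂_2 = 10 ⇒ b_1 = 15 − 5 − 10 = 0; ∂_2 has invariant factor(s) [2] giving torsion. So H_1 ≅ Z/2.
rank ∂_2 = 10, rank ∂_3 = 0 ⇒ b_2 = 10 − 10 − 0 = 0. So H_2 ≅ 0.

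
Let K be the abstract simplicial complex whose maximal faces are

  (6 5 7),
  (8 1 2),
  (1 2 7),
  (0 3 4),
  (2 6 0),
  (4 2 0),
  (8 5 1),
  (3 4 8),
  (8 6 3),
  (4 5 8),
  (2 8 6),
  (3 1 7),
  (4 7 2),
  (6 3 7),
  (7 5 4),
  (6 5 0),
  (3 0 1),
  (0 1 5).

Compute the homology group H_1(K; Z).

Fix the vertex order 0 < 1 < 2 < 3 < 4 < 5 < 6 < 7 < 8 and write every simplex with vertices in increasing order. Then dim K = 2 and the simplices of K are:

  0-simplices (9): [0], [1], [2], [3], [4], [5], [6], [7], [8]
  1-simplices (27): (27 of them)
  2-simplices (18): [0,1,3], [0,1,5], [0,2,4], [0,2,6], [0,3,4], [0,5,6], [1,2,7], [1,2,8], [1,3,7], [1,5,8], [2,4,7], [2,6,8], [3,4,8], [3,6,7], [3,6,8], [4,5,7], [4,5,8], [5,6,7]

Hence C_0 ≅ Z^9, C_1 ≅ Z^27, C_2 ≅ Z^18.

The boundary map ∂_1: C_1 → C_0 is given by ∂[p,q] = [q] − [p]. For instance
  ∂[0,1] = [1] − [0].
This gives a 9×27 integer matrix of rank 8; reducing to Smith normal form yields diagonal entries (1,1,1,1,1,1,1,1).

∂_2: C_2 → C_1 maps a triangle to the signed sum of its edges. For instance
  ∂[2,6,8] = [6,8] − [2,8] + [2,6],
  ∂[1,2,7] = [2,7] − [1,7] + [1,2].
As a 27×18 matrix over Z this has rank 17, with invariant factors (1,1,1,1,1,1,1,1,1,1,1,1,1,1,1,1,1).

Computing H_k = (kernel of ∂_k) / (image of ∂_{k+1}):

  H_1: rank ker ∂_1 − rank ∂_2 = (27 − 8) − 17 = 2, and the invariant factors of ∂_2 are all 1, so H_1 = Z^2.

H_1 = Z^2.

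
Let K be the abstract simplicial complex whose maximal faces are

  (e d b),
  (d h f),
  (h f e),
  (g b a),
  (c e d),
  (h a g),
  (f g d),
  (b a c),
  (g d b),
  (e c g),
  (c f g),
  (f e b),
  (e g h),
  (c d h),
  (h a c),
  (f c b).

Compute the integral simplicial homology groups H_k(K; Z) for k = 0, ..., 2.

Order the vertices as a < b < c < d < e < f < g < h. Listing each simplex with vertices in this order, K has dimension 2 with simplices:

  0-simplices (8): a, b, c, d, e, f, g, h
  1-simplices (24): ab, ac, ag, ah, bc, bd, be, bf, bg, cd, ce, cf, cg, ch, de, df, dg, dh, ef, eg, eh, fg, fh, gh
  2-simplices (16): abc, abg, ach, agh, bcf, bde, bdg, bef, cde, cdh, ceg, cfg, dfg, dfh, efh, egh

Hence C_0 ≅ Z^8, C_1 ≅ Z^24, C_2 ≅ Z^16.

∂_1: C_1 → C_0 is given by ∂[p,q] = [q] − [p]. For instance
  ∂ah = h − a.
This gives a 8×24 integer matrix of rank 7; reducing to Smith normal form yields diagonal entries (1,1,1,1,1,1,1).

∂_2: C_2 → C_1 maps a triangle to the signed sum of its edges. For instance
  ∂agh = gh − ah + ag,
  ∂bdg = dg − bg + bd.
The resulting 24×16 matrix has rank 15, and its Smith normal form has invariant factors (1,1,1,1,1,1,1,1,1,1,1,1,1,1,1).

Now H_k = ker ∂_k / im ∂_{k+1}, so:

  H_0: rank C_0 − rank ∂_1 = 8 − 7 = 1, and the invariant factors of ∂_1 are all 1, so H_0 ≅ Z.
  H_1: rank ker ∂_1 − rank ∂_2 = (24 − 7) − 15 = 2, and the invariant factors of ∂_2 are all 1, so H_1 ≅ Z^2.
  H_2: rank ker ∂_2 − rank ∂_3 = (16 − 15) − 0 = 1, and there is no ∂_3, so H_2 ≅ Z.

H_0 = Z,  H_1 = Z^2,  H_2 = Z.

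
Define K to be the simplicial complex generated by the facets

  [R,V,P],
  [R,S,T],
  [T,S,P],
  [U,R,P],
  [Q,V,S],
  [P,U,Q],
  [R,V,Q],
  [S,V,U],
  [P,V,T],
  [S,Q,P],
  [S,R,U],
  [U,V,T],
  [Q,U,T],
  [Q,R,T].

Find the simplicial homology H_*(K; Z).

Fix the vertex order P < Q < R < S < T < U < V and write every simplex with vertices in increasing order. Then dim K = 2 and the simplices of K are:

  0-simplices (7): P, Q, R, S, T, U, V
  1-simplices (21): PQ, PR, PS, PT, PU, PV, QR, QS, QT, QU, QV, RS, RT, RU, RV, ST, SU, SV, TU, TV, UV
  2-simplices (14): PQS, PQU, PRU, PRV, PST, PTV, QRT, QRV, QSV, QTU, RST, RSU, SUV, TUV

giving chain groups C_0 ≅ Z^7, C_1 ≅ Z^21, C_2 ≅ Z^14.

Boundary ∂_1: C_1 → C_0 maps an edge to its endpoints' difference, ∂[p,q] = q − p. For instance
  ∂PS = S − P.
As a 7×21 matrix over Z this has rank 6, with invariant factors (1,1,1,1,1,1).

The boundary map ∂_2: C_2 → C_1 maps a triangle to the signed sum of its edges. For instance
  ∂TUV = UV − TV + TU,
  ∂PQS = QS − PS + PQ.
This gives a 21×14 integer matrix of rank 13; reducing to Smith normal form yields diagonal entries (1,1,1,1,1,1,1,1,1,1,1,1,1).

Now H_k = ker ∂_k / im ∂_{k+1}, so:

  H_0: rank C_0 − rank ∂_1 = 7 − 6 = 1, and the invariant factors of ∂_1 are all 1, so H_0 ≅ Z.
  H_1: rank ker ∂_1 − rank ∂_2 = (21 − 6) − 13 = 2, and the invariant factors of ∂_2 are all 1, so H_1 ≅ Z^2.
  H_2: rank ker ∂_2 − rank ∂_3 = (14 − 13) − 0 = 1, and there is no ∂_3, so H_2 ≅ Z.

As a check, the Euler characteristic is 7 − 21 + 14 = 0, which agrees with 1 − 2 + 1 = 0.

H_0 ≅ Z,  H_1 ≅ Z^2,  H_2 ≅ Z.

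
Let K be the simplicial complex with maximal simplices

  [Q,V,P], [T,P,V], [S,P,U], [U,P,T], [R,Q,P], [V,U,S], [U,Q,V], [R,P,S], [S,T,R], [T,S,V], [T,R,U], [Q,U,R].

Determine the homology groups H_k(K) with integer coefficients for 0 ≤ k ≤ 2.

Order the vertices as P < Q < R < S < T < U < V. Listing each simplex with vertices in this order, K has dimension 2 with simplices:

  0-simplices (7): P, Q, R, S, T, U, V
  1-simplices (18): PQ, PR, PS, PT, PU, PV, QR, QU, QV, RS, RT, RU, ST, SU, SV, TU, TV, UV
  2-simplices (12): PQR, PQV, PRS, PSU, PTU, PTV, QRU, QUV, RST, RTU, STV, SUV

so the chain groups are C_0 ≅ Z^7, C_1 ≅ Z^18, C_2 ≅ Z^12.

Boundary ∂_1: C_1 → C_0 sends each edge [p,q] (with p < q) to q − p.
As a 7×18 matrix over Z this has rank 6, with invariant factors (1,1,1,1,1,1).

∂_2: C_2 → C_1 maps a triangle to the signed sum of its edges. For instance
  ∂PTV = TV − PV + PT,
  ∂PTU = TU − PU + PT.
The resulting 18×12 matrix has rank 12, and its Smith normal form has invariant factors (1,1,1,1,1,1,1,1,1,1,1,2).

Computing H_k = (kernel of ∂_k) / (image of ∂_{k+1}):

  H_0: rank C_0 − rank ∂_1 = 7 − 6 = 1, and the invariant factors of ∂_1 are all 1, so H_0 ≅ Z.
  H_1: rank ker ∂_1 − rank ∂_2 = (18 − 6) − 12 = 0, and ∂_2 has invariant factor 2 > 1, so H_1 ≅ Z/2.
  H_2: rank ker ∂_2 − rank ∂_3 = (12 − 12) − 0 = 0, and there is no ∂_3, so H_2 ≅ 0.

H_0 ≅ Z,  H_1 ≅ Z/2,  H_2 = 0.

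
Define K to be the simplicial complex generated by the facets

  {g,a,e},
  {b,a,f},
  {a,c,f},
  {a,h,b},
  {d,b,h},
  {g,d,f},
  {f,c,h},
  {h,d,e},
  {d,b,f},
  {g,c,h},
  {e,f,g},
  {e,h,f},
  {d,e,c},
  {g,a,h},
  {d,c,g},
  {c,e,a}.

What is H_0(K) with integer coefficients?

H_0 = Z.

Take the total order a < b < c < d < e < f < g < h on the vertex set. Then K (dimension 2) consists of the simplices:

  0-simplices (8): a, b, c, d, e, f, g, h
  1-simplices (24): ab, ac, ae, af, ag, ah, bd, bf, bh, cd, ce, cf, cg, ch, de, df, dg, dh, ef, eg, eh, fg, fh, gh
  2-simplices (16): abf, abh, ace, acf, aeg, agh, bdf, bdh, cde, cdg, cfh, cgh, deh, dfg, efg, efh

Hence C_0 ≅ Z^8, C_1 ≅ Z^24, C_2 ≅ Z^16.

Boundary ∂_1: C_1 → C_0 sends each edge [p,q] (with p < q) to q − p. For instance
  ∂ch = h − c.
This gives a 8×24 integer matrix of rank 7; reducing to Smith normal form yields diagonal entries (1,1,1,1,1,1,1).

∂_2: C_2 → C_1 sends each 2-simplex [p,q,r] to [q,r] − [p,r] + [p,q]. For instance
  ∂abh = bh − ah + ab,
  ∂bdh = dh − bh + bd.
As a 24×16 matrix over Z this has rank 15, with invariant factors (1,1,1,1,1,1,1,1,1,1,1,1,1,1,1).

Reading off H_k = ker ∂_k / im ∂_{k+1}:

  H_0: rank C_0 − rank ∂_1 = 8 − 7 = 1, and the invariant factors of ∂_1 are all 1, so H_0 ≅ Z.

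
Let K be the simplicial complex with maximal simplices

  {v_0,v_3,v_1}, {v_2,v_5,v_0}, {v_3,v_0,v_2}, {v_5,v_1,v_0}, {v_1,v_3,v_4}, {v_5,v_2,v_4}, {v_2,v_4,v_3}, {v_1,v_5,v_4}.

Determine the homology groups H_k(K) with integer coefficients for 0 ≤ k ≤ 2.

H_0 ≅ Z,  H_1 = 0,  H_2 ≅ Z.

Take the total order v_0 < v_1 < v_2 < v_3 < v_4 < v_5 on the vertex set. Then K (dimension 2) consists of the simplices:

  0-simplices (6): [v_0], [v_1], [v_2], [v_3], [v_4], [v_5]
  1-simplices (12): [v_0,v_1], [v_0,v_2], [v_0,v_3], [v_0,v_5], [v_1,v_3], [v_1,v_4], [v_1,v_5], [v_2,v_3], [v_2,v_4], [v_2,v_5], [v_3,v_4], [v_4,v_5]
  2-simplices (8): [v_0,v_1,v_3], [v_0,v_1,v_5], [v_0,v_2,v_3], [v_0,v_2,v_5], [v_1,v_3,v_4], [v_1,v_4,v_5], [v_2,v_3,v_4], [v_2,v_4,v_5]

Hence C_0 ≅ Z^6, C_1 ≅ Z^12, C_2 ≅ Z^8.

∂_1: C_1 → C_0 maps an edge to its endpoints' difference, ∂[p,q] = q − p.
The resulting 6×12 matrix has rank 5, and its Smith normal form has invariant factors (1,1,1,1,1).

∂_2: C_2 → C_1 sends each 2-simplex [p,q,r] to [q,r] − [p,r] + [p,q]. For instance
  ∂[v_1,v_4,v_5] = [v_4,v_5] − [v_1,v_5] + [v_1,v_4],
  ∂[v_0,v_2,v_3] = [v_2,v_3] − [v_0,v_3] + [v_0,v_2].
This gives a 12×8 integer matrix of rank 7; reducing to Smith normal form yields diagonal entries (1,1,1,1,1,1,1).

Now H_k = ker ∂_k / im ∂_{k+1}, so:

  H_0: rank C_0 − rank ∂_1 = 6 − 5 = 1, and the invariant factors of ∂_1 are all 1, so H_0 = Z.
  H_1: rank ker ∂_1 − rank ∂_2 = (12 − 5) − 7 = 0, and the invariant factors of ∂_2 are all 1, so H_1 = 0.
  H_2: rank ker ∂_2 − rank ∂_3 = (8 − 7) − 0 = 1, and there is no ∂_3, so H_2 = Z.

(K is a triangulation of the 2-sphere S^2.)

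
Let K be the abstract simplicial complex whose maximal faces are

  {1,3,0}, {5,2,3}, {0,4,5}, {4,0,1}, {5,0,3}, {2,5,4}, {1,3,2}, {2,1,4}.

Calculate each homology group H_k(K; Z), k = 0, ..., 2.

Fix the vertex order 0 < 1 < 2 < 3 < 4 < 5 and write every simplex with vertices in increasing order. Then dim K = 2 and the simplices of K are:

  0-simplices (6): [0], [1], [2], [3], [4], [5]
  1-simplices (12): [0,1], [0,3], [0,4], [0,5], [1,2], [1,3], [1,4], [2,3], [2,4], [2,5], [3,5], [4,5]
  2-simplices (8): [0,1,3], [0,1,4], [0,3,5], [0,4,5], [1,2,3], [1,2,4], [2,3,5], [2,4,5]

giving chain groups C_0 ≅ Z^6, C_1 ≅ Z^12, C_2 ≅ Z^8.

The boundary map ∂_1: C_1 → C_0 is given by ∂[p,q] = [q] − [p].
The 6×12 boundary matrix has rank 5 and Smith normal form diag(1,1,1,1,1).

∂_2: C_2 → C_1 acts by ∂[p,q,r] = [q,r] − [p,r] + [p,q]. For instance
  ∂[1,2,3] = [2,3] − [1,3] + [1,2],
  ∂[2,4,5] = [4,5] − [2,5] + [2,4].
The 12×8 boundary matrix has rank 7 and Smith normal form diag(1,1,1,1,1,1,1).

Now H_k = ker ∂_k / im ∂_{k+1}, so:

  H_0: rank C_0 − rank ∂_1 = 6 − 5 = 1, and the invariant factors of ∂_1 are all 1, so H_0 = Z.
  H_1: rank ker ∂_1 − rank ∂_2 = (12 − 5) − 7 = 0, and the invariant factors of ∂_2 are all 1, so H_1 = 0.
  H_2: rank ker ∂_2 − rank ∂_3 = (8 − 7) − 0 = 1, and there is no ∂_3, so H_2 = Z.

H_0 = Z,  H_1 = 0,  H_2 = Z.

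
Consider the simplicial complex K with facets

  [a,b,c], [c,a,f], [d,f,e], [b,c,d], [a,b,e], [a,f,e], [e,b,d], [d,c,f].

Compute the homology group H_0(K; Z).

H_0 = Z.

K has 6 vertices, 12 edges, 8 triangles.
rank ∂_0 = 0, rank ∂_1 = 5 ⇒ b_0 = 6 − 0 − 5 = 1; all invariant factors of ∂_1 are 1 so no torsion. So H_0 ≅ Z.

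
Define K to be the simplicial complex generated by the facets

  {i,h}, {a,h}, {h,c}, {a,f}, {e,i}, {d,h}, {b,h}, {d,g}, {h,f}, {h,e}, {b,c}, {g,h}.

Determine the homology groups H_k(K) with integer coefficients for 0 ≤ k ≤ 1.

H_0 ≅ Z,  H_1 ≅ Z^4.

We work with the vertex ordering a < b < c < d < e < f < g < h < i. The simplices of K, each written with vertices in increasing order, are:

  0-simplices (9): a, b, c, d, e, f, g, h, i
  1-simplices (12): af, ah, bc, bh, ch, dg, dh, eh, ei, fh, gh, hi

giving chain groups C_0 ≅ Z^9, C_1 ≅ Z^12.

Boundary ∂_1: C_1 → C_0 maps an edge to its endpoints' difference, ∂[p,q] = q − p. For instance
  ∂af = f − a.
The 9×12 boundary matrix has rank 8 and Smith normal form diag(1,1,1,1,1,1,1,1).

Computing H_k = (kernel of ∂_k) / (image of ∂_{k+1}):

  H_0: rank C_0 − rank ∂_1 = 9 − 8 = 1, and the invariant factors of ∂_1 are all 1, so H_0 ≅ Z.
  H_1: rank ker ∂_1 − rank ∂_2 = (12 − 8) − 0 = 4, and there is no ∂_2, so H_1 ≅ Z^4.

As a check, the Euler characteristic is 9 − 12 = -3, which agrees with 1 − 4 = -3.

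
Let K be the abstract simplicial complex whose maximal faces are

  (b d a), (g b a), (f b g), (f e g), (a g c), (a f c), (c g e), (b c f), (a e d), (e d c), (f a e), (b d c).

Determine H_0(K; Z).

H_0 ≅ Z.

Take the total order a < b < c < d < e < f < g on the vertex set. Then K (dimension 2) consists of the simplices:

  0-simplices (7): a, b, c, d, e, f, g
  1-simplices (18): ab, ac, ad, ae, af, ag, bc, bd, bf, bg, cd, ce, cf, cg, de, ef, eg, fg
  2-simplices (12): abd, abg, acf, acg, ade, aef, bcd, bcf, bfg, cde, ceg, efg

giving chain groups C_0 ≅ Z^7, C_1 ≅ Z^18, C_2 ≅ Z^12.

The boundary map ∂_1: C_1 → C_0 maps an edge to its endpoints' difference, ∂[p,q] = q − p. For instance
  ∂ae = e − a.
This gives a 7×18 integer matrix of rank 6; reducing to Smith normal form yields diagonal entries (1,1,1,1,1,1).

∂_2: C_2 → C_1 maps a triangle to the signed sum of its edges. For instance
  ∂bfg = fg − bg + bf,
  ∂cde = de − ce + cd.
The 18×12 boundary matrix has rank 12 and Smith normal form diag(1,1,1,1,1,1,1,1,1,1,1,2).

From H_k ≅ ker(∂_k) / im(∂_{k+1}) we obtain:

  H_0: rank C_0 − rank ∂_1 = 7 − 6 = 1, and the invariant factors of ∂_1 are all 1, so H_0 ≅ Z.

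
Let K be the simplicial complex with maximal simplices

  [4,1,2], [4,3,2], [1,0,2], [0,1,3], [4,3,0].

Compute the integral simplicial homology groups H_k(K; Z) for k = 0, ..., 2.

H_0 ≅ Z,  H_1 ≅ Z,  H_2 = 0.

Take the total order 0 < 1 < 2 < 3 < 4 on the vertex set. Then K (dimension 2) consists of the simplices:

  0-simplices (5): [0], [1], [2], [3], [4]
  1-simplices (10): [0,1], [0,2], [0,3], [0,4], [1,2], [1,3], [1,4], [2,3], [2,4], [3,4]
  2-simplices (5): [0,1,2], [0,1,3], [0,3,4], [1,2,4], [2,3,4]

Hence C_0 ≅ Z^5, C_1 ≅ Z^10, C_2 ≅ Z^5.

Boundary ∂_1: C_1 → C_0 is given by ∂[p,q] = [q] − [p]. For instance
  ∂[1,4] = [4] − [1].
This gives a 5×10 integer matrix of rank 4; reducing to Smith normal form yields diagonal entries (1,1,1,1).

The boundary map ∂_2: C_2 → C_1 maps a triangle to the signed sum of its edges. For instance
  ∂[2,3,4] = [3,4] − [2,4] + [2,3],
  ∂[0,1,3] = [1,3] − [0,3] + [0,1].
The resulting 10×5 matrix has rank 5, and its Smith normal form has invariant factors (1,1,1,1,1).

Computing H_k = (kernel of ∂_k) / (image of ∂_{k+1}):

  H_0: rank C_0 − rank ∂_1 = 5 − 4 = 1, and the invariant factors of ∂_1 are all 1, so H_0 ≅ Z.
  H_1: rank ker ∂_1 − rank ∂_2 = (10 − 4) − 5 = 1, and the invariant factors of ∂_2 are all 1, so H_1 ≅ Z.
  H_2: rank ker ∂_2 − rank ∂_3 = (5 − 5) − 0 = 0, and there is no ∂_3, so H_2 ≅ 0.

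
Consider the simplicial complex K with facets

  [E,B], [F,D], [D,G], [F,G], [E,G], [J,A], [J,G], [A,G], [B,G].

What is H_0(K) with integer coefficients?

Order the vertices as A < B < D < E < F < G < J. Listing each simplex with vertices in this order, K has dimension 1 with simplices:

  0-simplices (7): A, B, D, E, F, G, J
  1-simplices (9): AG, AJ, BE, BG, DF, DG, EG, FG, GJ

giving chain groups C_0 ≅ Z^7, C_1 ≅ Z^9.

The boundary map ∂_1: C_1 → C_0 maps an edge to its endpoints' difference, ∂[p,q] = q − p. For instance
  ∂AG = G − A.
This gives a 7×9 integer matrix of rank 6; reducing to Smith normal form yields diagonal entries (1,1,1,1,1,1).

Reading off H_k = ker ∂_k / im ∂_{k+1}:

  H_0: rank C_0 − rank ∂_1 = 7 − 6 = 1, and the invariant factors of ∂_1 are all 1, so H_0 = Z.

H_0 = Z.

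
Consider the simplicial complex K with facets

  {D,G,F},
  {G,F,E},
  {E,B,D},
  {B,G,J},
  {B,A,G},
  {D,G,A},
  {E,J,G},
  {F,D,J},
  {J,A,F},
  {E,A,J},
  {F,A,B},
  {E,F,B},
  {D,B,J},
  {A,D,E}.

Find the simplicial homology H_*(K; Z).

H_0 ≅ Z,  H_1 ≅ Z^2,  H_2 ≅ Z.

We work with the vertex ordering A < B < D < E < F < G < J. The simplices of K, each written with vertices in increasing order, are:

  0-simplices (7): A, B, D, E, F, G, J
  1-simplices (21): AB, AD, AE, AF, AG, AJ, BD, BE, BF, BG, BJ, DE, DF, DG, DJ, EF, EG, EJ, FG, FJ, GJ
  2-simplices (14): ABF, ABG, ADE, ADG, AEJ, AFJ, BDE, BDJ, BEF, BGJ, DFG, DFJ, EFG, EGJ

Hence C_0 ≅ Z^7, C_1 ≅ Z^21, C_2 ≅ Z^14.

The boundary map ∂_1: C_1 → C_0 is given by ∂[p,q] = [q] − [p]. For instance
  ∂BG = G − B.
As a 7×21 matrix over Z this has rank 6, with invariant factors (1,1,1,1,1,1).

Boundary ∂_2: C_2 → C_1 sends each 2-simplex [p,q,r] to [q,r] − [p,r] + [p,q]. For instance
  ∂ABF = BF − AF + AB,
  ∂ABG = BG − AG + AB.
This gives a 21×14 integer matrix of rank 13; reducing to Smith normal form yields diagonal entries (1,1,1,1,1,1,1,1,1,1,1,1,1).

Reading off H_k = ker ∂_k / im ∂_{k+1}:

  H_0: rank C_0 − rank ∂_1 = 7 − 6 = 1, and the invariant factors of ∂_1 are all 1, so H_0 ≅ Z.
  H_1: rank ker ∂_1 − rank ∂_2 = (21 − 6) − 13 = 2, and the invariant factors of ∂_2 are all 1, so H_1 ≅ Z^2.
  H_2: rank ker ∂_2 − rank ∂_3 = (14 − 13) − 0 = 1, and there is no ∂_3, so H_2 ≅ Z.

As a check, the Euler characteristic is 7 − 21 + 14 = 0, which agrees with 1 − 2 + 1 = 0.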